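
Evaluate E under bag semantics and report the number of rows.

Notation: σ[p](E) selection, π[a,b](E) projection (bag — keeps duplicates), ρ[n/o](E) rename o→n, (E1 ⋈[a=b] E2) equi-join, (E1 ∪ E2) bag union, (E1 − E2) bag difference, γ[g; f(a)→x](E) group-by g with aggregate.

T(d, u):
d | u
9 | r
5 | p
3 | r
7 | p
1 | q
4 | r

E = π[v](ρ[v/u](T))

Subexpression sizes:
  T → 6
  ρ[v/u](T) → 6
  π[v](ρ[v/u](T)) → 6

|E| = 6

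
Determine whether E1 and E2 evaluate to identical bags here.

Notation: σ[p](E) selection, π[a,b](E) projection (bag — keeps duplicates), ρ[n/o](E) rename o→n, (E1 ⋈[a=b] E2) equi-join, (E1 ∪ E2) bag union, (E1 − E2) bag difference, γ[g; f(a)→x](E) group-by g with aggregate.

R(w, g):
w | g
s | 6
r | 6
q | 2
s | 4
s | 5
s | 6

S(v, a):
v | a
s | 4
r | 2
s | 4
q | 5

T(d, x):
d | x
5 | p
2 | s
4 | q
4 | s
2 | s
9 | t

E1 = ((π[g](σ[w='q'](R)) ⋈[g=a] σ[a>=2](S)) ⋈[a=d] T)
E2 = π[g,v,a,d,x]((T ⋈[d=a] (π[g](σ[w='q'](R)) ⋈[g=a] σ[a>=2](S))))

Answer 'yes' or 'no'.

E1 subexpression sizes:
  R → 6
  σ[w='q'](R) → 1
  π[g](σ[w='q'](R)) → 1
  S → 4
  σ[a>=2](S) → 4
  (π[g](σ[w='q'](R)) ⋈[g=a] σ[a>=2](S)) → 1
  T → 6
  ((π[g](σ[w='q'](R)) ⋈[g=a] σ[a>=2](S)) ⋈[a=d] T) → 2
E2 subexpression sizes:
  T → 6
  R → 6
  σ[w='q'](R) → 1
  π[g](σ[w='q'](R)) → 1
  S → 4
  σ[a>=2](S) → 4
  (π[g](σ[w='q'](R)) ⋈[g=a] σ[a>=2](S)) → 1
  (T ⋈[d=a] (π[g](σ[w='q'](R)) ⋈[g=a] σ[a>=2](S))) → 2
  π[g,v,a,d,x]((T ⋈[d=a] (π[g](σ[w='q'](R)) ⋈[g=a] σ[a>=2](S)))) → 2

E1 and E2 produce the same multiset:
g | v | a | d | x
2 | r | 2 | 2 | s
2 | r | 2 | 2 | s

yes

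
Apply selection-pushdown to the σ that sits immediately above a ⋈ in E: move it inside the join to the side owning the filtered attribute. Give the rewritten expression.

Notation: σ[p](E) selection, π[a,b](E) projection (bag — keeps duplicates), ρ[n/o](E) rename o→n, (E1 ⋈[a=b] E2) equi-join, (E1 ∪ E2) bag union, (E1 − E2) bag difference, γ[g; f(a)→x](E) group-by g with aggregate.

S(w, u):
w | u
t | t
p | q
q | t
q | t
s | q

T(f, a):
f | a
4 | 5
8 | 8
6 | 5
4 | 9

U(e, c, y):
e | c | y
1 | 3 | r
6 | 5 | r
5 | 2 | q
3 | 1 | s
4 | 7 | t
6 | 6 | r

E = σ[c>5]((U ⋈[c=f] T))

σ filters on c, owned by the left side.
E' = (σ[c>5](U) ⋈[c=f] T)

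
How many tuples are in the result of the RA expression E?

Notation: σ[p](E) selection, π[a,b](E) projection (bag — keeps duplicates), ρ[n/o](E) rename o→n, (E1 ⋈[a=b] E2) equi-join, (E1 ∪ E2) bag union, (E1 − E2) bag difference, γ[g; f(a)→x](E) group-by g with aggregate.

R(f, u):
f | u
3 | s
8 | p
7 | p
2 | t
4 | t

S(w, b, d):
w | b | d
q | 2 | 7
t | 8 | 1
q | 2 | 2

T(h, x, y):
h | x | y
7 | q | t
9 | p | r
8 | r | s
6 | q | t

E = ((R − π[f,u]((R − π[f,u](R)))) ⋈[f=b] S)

Row counts bottom-up:
  R → 5
  R → 5
  R → 5
  π[f,u](R) → 5
  (R − π[f,u](R)) → 0
  π[f,u]((R − π[f,u](R))) → 0
  (R − π[f,u]((R − π[f,u](R)))) → 5
  S → 3
  ((R − π[f,u]((R − π[f,u](R)))) ⋈[f=b] S) → 3

|E| = 3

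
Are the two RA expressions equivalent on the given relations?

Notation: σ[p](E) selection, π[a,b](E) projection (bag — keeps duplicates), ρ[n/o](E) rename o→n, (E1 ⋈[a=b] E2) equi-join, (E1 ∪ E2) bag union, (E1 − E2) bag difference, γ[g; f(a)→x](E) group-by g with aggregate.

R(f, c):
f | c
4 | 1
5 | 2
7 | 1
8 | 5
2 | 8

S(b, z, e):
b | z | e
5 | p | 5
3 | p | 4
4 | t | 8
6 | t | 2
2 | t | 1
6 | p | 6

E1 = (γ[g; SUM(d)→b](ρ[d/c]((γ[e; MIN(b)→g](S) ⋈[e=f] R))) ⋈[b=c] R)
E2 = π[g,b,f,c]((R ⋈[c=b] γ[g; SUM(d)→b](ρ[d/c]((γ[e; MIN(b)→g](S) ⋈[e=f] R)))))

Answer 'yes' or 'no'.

E1 stepwise |·|:
  S → 6
  γ[e; MIN(b)→g](S) → 6
  R → 5
  (γ[e; MIN(b)→g](S) ⋈[e=f] R) → 4
  ρ[d/c]((γ[e; MIN(b)→g](S) ⋈[e=f] R)) → 4
  γ[g; SUM(d)→b](ρ[d/c]((γ[e; MIN(b)→g](S) ⋈[e=f] R))) → 4
  R → 5
  (γ[g; SUM(d)→b](ρ[d/c]((γ[e; MIN(b)→g](S) ⋈[e=f] R))) ⋈[b=c] R) → 5
E2 stepwise |·|:
  R → 5
  S → 6
  γ[e; MIN(b)→g](S) → 6
  R → 5
  (γ[e; MIN(b)→g](S) ⋈[e=f] R) → 4
  ρ[d/c]((γ[e; MIN(b)→g](S) ⋈[e=f] R)) → 4
  γ[g; SUM(d)→b](ρ[d/c]((γ[e; MIN(b)→g](S) ⋈[e=f] R))) → 4
  (R ⋈[c=b] γ[g; SUM(d)→b](ρ[d/c]((γ[e; MIN(b)→g](S) ⋈[e=f] R)))) → 5
  π[g,b,f,c]((R ⋈[c=b] γ[g; SUM(d)→b](ρ[d/c]((γ[e; MIN(b)→g](S) ⋈[e=f] R))))) → 5

E1 and E2 produce the same multiset:
g | b | f | c
3 | 1 | 4 | 1
3 | 1 | 7 | 1
4 | 5 | 8 | 5
5 | 2 | 5 | 2
6 | 8 | 2 | 8

yes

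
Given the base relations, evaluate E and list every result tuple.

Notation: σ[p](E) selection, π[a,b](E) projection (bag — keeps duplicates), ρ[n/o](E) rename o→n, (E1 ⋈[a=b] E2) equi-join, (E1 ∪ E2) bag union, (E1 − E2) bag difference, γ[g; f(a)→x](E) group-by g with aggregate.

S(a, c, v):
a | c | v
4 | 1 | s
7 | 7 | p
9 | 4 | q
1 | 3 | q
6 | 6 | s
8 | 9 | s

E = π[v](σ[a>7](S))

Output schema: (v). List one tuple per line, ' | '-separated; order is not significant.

Stepwise |·|:
  S → 6
  σ[a>7](S) → 2
  π[v](σ[a>7](S)) → 2

== RESULT ==
v
q
s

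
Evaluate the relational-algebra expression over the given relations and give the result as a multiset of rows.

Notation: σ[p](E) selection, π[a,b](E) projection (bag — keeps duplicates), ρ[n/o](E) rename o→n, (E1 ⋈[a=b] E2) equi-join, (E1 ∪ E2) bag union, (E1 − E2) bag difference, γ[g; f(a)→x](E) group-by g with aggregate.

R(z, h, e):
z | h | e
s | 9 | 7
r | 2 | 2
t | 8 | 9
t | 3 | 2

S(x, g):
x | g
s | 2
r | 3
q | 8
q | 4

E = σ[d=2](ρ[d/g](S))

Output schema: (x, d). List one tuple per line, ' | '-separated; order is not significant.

Per-node cardinality:
  S → 4
  ρ[d/g](S) → 4
  σ[d=2](ρ[d/g](S)) → 1

== RESULT ==
x | d
s | 2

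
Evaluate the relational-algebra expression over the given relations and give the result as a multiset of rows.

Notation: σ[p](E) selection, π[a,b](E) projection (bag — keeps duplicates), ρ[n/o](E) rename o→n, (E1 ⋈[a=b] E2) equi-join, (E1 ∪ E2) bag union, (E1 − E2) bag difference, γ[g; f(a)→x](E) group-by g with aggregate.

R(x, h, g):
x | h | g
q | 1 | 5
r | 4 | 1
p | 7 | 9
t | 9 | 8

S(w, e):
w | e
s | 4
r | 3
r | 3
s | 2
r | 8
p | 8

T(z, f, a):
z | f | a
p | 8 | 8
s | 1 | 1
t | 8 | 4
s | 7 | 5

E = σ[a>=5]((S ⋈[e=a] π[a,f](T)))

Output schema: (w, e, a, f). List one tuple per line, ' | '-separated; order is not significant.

Row counts bottom-up:
  S → 6
  T → 4
  π[a,f](T) → 4
  (S ⋈[e=a] π[a,f](T)) → 3
  σ[a>=5]((S ⋈[e=a] π[a,f](T))) → 2

== RESULT ==
w | e | a | f
p | 8 | 8 | 8
r | 8 | 8 | 8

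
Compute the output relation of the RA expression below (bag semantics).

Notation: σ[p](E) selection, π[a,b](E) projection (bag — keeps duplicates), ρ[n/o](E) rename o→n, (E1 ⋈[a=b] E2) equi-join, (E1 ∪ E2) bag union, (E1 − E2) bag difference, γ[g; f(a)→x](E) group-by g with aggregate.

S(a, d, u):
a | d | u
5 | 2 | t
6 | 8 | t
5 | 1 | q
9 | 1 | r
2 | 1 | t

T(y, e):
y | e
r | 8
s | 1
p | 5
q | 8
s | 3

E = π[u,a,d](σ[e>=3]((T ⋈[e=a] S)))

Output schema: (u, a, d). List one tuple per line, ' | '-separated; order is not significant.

Row counts bottom-up:
  T → 5
  S → 5
  (T ⋈[e=a] S) → 2
  σ[e>=3]((T ⋈[e=a] S)) → 2
  π[u,a,d](σ[e>=3]((T ⋈[e=a] S))) → 2

== RESULT ==
u | a | d
q | 5 | 1
t | 5 | 2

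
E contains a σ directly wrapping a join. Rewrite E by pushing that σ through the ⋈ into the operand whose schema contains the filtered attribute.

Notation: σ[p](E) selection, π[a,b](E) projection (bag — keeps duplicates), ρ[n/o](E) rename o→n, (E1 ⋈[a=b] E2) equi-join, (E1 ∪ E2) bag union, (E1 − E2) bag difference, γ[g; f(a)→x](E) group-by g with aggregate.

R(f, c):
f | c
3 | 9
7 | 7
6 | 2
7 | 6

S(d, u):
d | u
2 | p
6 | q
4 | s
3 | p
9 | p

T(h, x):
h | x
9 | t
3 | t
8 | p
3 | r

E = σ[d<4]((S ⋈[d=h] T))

σ filters on d, owned by the left side.
E' = (σ[d<4](S) ⋈[d=h] T)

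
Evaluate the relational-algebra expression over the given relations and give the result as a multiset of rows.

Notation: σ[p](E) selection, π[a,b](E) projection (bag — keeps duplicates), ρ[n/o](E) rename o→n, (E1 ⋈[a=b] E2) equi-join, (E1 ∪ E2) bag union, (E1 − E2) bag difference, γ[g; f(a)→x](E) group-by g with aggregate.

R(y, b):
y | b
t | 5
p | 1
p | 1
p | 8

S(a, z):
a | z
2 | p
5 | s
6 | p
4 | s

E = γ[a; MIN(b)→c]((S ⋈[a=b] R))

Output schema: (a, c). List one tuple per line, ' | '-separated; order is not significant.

Per-node cardinality:
  S → 4
  R → 4
  (S ⋈[a=b] R) → 1
  γ[a; MIN(b)→c]((S ⋈[a=b] R)) → 1

== RESULT ==
a | c
5 | 5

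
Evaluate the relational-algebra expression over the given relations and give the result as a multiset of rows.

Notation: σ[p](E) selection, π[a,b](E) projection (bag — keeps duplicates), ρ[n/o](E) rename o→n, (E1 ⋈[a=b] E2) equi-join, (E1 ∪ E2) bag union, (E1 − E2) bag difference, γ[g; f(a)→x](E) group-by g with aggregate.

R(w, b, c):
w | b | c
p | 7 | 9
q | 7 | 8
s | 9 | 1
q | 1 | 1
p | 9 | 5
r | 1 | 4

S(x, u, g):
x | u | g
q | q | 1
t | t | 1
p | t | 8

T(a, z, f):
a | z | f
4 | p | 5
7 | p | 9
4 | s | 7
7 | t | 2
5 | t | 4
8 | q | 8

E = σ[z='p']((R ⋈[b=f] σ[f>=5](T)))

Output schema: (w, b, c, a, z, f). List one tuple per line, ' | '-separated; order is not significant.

Per-node cardinality:
  R → 6
  T → 6
  σ[f>=5](T) → 4
  (R ⋈[b=f] σ[f>=5](T)) → 4
  σ[z='p']((R ⋈[b=f] σ[f>=5](T))) → 2

== RESULT ==
w | b | c | a | z | f
p | 9 | 5 | 7 | p | 9
s | 9 | 1 | 7 | p | 9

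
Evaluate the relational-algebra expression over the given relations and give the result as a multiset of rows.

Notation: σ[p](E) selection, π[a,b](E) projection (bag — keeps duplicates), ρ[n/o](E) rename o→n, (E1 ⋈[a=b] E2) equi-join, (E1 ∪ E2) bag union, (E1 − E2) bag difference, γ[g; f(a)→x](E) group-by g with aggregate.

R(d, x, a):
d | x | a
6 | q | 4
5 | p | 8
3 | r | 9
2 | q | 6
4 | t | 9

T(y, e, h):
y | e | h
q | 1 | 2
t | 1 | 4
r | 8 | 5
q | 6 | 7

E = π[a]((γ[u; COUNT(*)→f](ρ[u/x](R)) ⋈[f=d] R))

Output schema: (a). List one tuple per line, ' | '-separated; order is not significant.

Subexpression sizes:
  R → 5
  ρ[u/x](R) → 5
  γ[u; COUNT(*)→f](ρ[u/x](R)) → 4
  R → 5
  (γ[u; COUNT(*)→f](ρ[u/x](R)) ⋈[f=d] R) → 1
  π[a]((γ[u; COUNT(*)→f](ρ[u/x](R)) ⋈[f=d] R)) → 1

== RESULT ==
a
6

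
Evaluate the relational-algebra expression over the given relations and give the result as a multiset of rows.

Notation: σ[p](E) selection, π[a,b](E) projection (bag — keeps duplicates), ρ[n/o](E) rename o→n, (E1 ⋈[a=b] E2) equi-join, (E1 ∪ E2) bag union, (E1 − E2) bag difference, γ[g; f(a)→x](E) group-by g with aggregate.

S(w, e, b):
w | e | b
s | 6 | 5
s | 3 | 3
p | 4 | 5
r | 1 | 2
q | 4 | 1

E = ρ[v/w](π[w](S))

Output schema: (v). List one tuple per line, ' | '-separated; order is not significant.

Stepwise |·|:
  S → 5
  π[w](S) → 5
  ρ[v/w](π[w](S)) → 5

== RESULT ==
v
p
q
r
s
s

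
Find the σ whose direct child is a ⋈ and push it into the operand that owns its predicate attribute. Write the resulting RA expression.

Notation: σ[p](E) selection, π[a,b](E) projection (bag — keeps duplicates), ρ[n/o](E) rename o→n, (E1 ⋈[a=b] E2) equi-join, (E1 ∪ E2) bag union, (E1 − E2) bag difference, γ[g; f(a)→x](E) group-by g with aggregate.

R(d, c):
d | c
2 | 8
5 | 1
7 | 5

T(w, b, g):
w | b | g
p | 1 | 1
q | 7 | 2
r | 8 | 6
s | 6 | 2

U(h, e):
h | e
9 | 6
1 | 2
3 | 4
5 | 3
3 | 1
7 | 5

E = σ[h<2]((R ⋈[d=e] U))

σ filters on h, owned by the right side.
E' = (R ⋈[d=e] σ[h<2](U))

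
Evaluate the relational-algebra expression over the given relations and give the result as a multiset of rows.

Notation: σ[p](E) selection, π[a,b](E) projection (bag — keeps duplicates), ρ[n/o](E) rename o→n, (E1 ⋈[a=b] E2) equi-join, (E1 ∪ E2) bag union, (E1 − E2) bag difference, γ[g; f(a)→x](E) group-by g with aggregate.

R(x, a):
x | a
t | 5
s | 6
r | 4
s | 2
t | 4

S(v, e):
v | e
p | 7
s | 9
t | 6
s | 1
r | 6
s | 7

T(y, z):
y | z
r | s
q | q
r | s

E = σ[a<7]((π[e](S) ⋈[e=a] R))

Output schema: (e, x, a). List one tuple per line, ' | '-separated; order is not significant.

Stepwise |·|:
  S → 6
  π[e](S) → 6
  R → 5
  (π[e](S) ⋈[e=a] R) → 2
  σ[a<7]((π[e](S) ⋈[e=a] R)) → 2

== RESULT ==
e | x | a
6 | s | 6
6 | s | 6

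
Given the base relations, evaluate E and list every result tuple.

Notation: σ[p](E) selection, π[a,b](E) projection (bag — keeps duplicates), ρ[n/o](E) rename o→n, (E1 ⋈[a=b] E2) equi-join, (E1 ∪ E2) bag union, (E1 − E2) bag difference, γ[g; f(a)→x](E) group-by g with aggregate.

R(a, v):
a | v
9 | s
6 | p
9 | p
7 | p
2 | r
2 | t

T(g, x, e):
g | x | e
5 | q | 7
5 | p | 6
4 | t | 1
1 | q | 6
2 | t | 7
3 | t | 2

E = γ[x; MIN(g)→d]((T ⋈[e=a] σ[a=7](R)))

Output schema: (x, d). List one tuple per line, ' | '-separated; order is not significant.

Row counts bottom-up:
  T → 6
  R → 6
  σ[a=7](R) → 1
  (T ⋈[e=a] σ[a=7](R)) → 2
  γ[x; MIN(g)→d]((T ⋈[e=a] σ[a=7](R))) → 2

== RESULT ==
x | d
q | 5
t | 2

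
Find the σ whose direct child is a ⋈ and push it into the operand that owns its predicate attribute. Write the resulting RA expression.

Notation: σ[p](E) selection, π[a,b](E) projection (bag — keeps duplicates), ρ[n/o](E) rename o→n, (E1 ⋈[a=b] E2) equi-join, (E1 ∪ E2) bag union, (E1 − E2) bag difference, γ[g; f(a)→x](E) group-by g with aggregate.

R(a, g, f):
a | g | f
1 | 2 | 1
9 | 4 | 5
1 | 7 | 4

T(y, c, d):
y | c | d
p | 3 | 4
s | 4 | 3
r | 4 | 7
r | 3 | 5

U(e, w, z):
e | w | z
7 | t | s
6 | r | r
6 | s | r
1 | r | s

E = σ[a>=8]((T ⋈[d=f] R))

σ filters on a, owned by the right side.
E' = (T ⋈[d=f] σ[a>=8](R))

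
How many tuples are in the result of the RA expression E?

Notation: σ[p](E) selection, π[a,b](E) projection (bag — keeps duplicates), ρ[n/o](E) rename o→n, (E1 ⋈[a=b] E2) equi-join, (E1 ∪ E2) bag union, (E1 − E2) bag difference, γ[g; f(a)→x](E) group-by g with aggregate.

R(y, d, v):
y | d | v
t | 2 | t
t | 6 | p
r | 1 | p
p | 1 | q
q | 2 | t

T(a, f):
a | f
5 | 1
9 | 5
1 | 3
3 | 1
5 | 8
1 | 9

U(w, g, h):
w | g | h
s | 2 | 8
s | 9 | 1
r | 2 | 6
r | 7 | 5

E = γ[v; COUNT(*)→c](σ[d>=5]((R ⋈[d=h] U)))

Subexpression sizes:
  R → 5
  U → 4
  (R ⋈[d=h] U) → 3
  σ[d>=5]((R ⋈[d=h] U)) → 1
  γ[v; COUNT(*)→c](σ[d>=5]((R ⋈[d=h] U))) → 1

|E| = 1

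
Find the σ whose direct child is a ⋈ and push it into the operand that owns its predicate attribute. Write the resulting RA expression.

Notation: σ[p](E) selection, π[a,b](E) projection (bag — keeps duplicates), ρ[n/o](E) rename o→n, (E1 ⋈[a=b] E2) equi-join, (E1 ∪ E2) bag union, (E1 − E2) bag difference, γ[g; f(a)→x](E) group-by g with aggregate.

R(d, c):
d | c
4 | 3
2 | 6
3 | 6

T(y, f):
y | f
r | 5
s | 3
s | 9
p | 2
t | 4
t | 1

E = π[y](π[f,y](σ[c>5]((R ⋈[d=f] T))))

σ filters on c, owned by the left side.
E' = π[y](π[f,y]((σ[c>5](R) ⋈[d=f] T)))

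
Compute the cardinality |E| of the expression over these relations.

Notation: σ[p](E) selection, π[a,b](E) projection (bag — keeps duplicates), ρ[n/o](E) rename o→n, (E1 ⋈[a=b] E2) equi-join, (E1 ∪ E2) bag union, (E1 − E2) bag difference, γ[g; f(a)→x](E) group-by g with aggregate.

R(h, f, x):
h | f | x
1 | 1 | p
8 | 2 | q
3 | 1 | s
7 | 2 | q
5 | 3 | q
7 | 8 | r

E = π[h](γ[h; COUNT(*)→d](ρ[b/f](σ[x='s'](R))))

Per-node cardinality:
  R → 6
  σ[x='s'](R) → 1
  ρ[b/f](σ[x='s'](R)) → 1
  γ[h; COUNT(*)→d](ρ[b/f](σ[x='s'](R))) → 1
  π[h](γ[h; COUNT(*)→d](ρ[b/f](σ[x='s'](R)))) → 1

|E| = 1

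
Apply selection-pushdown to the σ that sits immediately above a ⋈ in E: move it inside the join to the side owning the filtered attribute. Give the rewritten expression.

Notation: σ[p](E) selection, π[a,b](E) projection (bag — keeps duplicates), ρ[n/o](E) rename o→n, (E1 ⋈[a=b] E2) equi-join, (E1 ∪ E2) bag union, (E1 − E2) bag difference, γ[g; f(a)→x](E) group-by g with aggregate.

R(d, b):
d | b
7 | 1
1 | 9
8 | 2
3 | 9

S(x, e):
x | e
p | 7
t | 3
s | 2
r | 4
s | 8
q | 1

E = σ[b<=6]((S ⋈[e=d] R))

σ filters on b, owned by the right side.
E' = (S ⋈[e=d] σ[b<=6](R))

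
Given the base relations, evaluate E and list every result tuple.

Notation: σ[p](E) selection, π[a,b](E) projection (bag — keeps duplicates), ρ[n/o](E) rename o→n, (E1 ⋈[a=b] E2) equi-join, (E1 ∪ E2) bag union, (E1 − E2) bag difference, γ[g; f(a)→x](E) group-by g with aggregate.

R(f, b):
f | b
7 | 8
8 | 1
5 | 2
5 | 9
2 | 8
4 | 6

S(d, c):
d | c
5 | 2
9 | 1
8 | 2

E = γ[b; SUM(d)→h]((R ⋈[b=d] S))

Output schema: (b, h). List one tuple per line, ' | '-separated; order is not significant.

Stepwise |·|:
  R → 6
  S → 3
  (R ⋈[b=d] S) → 3
  γ[b; SUM(d)→h]((R ⋈[b=d] S)) → 2

== RESULT ==
b | h
8 | 16
9 | 9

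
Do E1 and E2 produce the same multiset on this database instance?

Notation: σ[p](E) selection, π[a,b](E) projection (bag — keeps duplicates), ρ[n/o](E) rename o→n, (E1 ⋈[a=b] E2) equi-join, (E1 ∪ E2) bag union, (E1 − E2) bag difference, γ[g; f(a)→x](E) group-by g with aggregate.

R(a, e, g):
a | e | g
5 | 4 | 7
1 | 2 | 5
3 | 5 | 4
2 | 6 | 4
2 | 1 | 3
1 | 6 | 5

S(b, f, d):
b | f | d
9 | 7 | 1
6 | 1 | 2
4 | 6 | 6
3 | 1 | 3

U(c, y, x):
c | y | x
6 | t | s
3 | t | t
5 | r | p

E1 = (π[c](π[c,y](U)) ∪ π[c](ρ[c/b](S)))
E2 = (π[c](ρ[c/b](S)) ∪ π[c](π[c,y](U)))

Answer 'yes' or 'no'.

E1 row counts bottom-up:
  U → 3
  π[c,y](U) → 3
  π[c](π[c,y](U)) → 3
  S → 4
  ρ[c/b](S) → 4
  π[c](ρ[c/b](S)) → 4
  (π[c](π[c,y](U)) ∪ π[c](ρ[c/b](S))) → 7
E2 row counts bottom-up:
  S → 4
  ρ[c/b](S) → 4
  π[c](ρ[c/b](S)) → 4
  U → 3
  π[c,y](U) → 3
  π[c](π[c,y](U)) → 3
  (π[c](ρ[c/b](S)) ∪ π[c](π[c,y](U))) → 7

E1 and E2 produce the same multiset:
c
3
3
4
5
6
6
9

yes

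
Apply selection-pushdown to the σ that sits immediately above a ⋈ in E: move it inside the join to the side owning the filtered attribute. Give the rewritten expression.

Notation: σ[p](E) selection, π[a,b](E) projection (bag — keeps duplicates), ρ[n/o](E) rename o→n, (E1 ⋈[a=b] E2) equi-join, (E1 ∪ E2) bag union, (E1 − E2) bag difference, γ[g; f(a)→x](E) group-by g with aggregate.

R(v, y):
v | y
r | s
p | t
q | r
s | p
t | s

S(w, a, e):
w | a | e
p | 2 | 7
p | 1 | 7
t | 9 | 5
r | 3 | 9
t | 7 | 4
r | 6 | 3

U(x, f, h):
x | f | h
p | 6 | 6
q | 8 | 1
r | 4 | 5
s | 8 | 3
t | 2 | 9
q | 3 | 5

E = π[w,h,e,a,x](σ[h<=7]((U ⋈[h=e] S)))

σ filters on h, owned by the left side.
E' = π[w,h,e,a,x]((σ[h<=7](U) ⋈[h=e] S))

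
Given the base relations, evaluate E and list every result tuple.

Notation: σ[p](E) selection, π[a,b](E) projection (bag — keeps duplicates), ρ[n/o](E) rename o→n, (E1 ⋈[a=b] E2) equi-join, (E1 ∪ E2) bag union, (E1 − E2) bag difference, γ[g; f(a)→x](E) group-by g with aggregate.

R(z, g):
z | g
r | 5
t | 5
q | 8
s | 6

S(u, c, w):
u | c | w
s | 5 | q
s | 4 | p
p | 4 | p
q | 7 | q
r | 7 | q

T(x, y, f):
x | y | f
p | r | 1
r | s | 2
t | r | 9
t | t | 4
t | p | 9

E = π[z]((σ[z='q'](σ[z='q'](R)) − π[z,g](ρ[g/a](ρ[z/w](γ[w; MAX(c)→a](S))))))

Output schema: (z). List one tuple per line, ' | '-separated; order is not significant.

Stepwise |·|:
  R → 4
  σ[z='q'](R) → 1
  σ[z='q'](σ[z='q'](R)) → 1
  S → 5
  γ[w; MAX(c)→a](S) → 2
  ρ[z/w](γ[w; MAX(c)→a](S)) → 2
  ρ[g/a](ρ[z/w](γ[w; MAX(c)→a](S))) → 2
  π[z,g](ρ[g/a](ρ[z/w](γ[w; MAX(c)→a](S)))) → 2
  (σ[z='q'](σ[z='q'](R)) − π[z,g](ρ[g/a](ρ[z/w](γ[w; MAX(c)→a](S))))) → 1
  π[z]((σ[z='q'](σ[z='q'](R)) − π[z,g](ρ[g/a](ρ[z/w](γ[w; MAX(c)→a](S)))))) → 1

== RESULT ==
z
q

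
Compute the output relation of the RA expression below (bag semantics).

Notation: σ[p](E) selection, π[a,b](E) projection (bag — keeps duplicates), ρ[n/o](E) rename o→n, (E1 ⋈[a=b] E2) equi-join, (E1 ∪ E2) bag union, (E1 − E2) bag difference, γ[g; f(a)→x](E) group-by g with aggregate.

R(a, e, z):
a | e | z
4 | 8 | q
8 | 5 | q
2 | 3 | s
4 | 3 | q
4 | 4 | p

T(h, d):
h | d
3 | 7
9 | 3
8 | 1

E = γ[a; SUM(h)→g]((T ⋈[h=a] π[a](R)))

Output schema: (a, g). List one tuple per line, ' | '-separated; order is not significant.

Per-node cardinality:
  T → 3
  R → 5
  π[a](R) → 5
  (T ⋈[h=a] π[a](R)) → 1
  γ[a; SUM(h)→g]((T ⋈[h=a] π[a](R))) → 1

== RESULT ==
a | g
8 | 8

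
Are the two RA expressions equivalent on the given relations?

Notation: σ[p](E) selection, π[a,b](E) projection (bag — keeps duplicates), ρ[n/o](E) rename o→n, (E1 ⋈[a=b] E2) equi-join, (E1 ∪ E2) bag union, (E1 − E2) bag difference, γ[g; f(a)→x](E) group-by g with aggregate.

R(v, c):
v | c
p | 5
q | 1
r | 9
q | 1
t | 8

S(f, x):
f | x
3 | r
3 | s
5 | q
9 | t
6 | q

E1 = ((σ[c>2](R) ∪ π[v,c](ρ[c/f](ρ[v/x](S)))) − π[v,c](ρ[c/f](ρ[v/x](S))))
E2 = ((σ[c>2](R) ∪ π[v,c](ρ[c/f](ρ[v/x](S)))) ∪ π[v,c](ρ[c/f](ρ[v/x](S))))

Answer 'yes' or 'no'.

E1 per-node cardinality:
  R → 5
  σ[c>2](R) → 3
  S → 5
  ρ[v/x](S) → 5
  ρ[c/f](ρ[v/x](S)) → 5
  π[v,c](ρ[c/f](ρ[v/x](S))) → 5
  (σ[c>2](R) ∪ π[v,c](ρ[c/f](ρ[v/x](S)))) → 8
  S → 5
  ρ[v/x](S) → 5
  ρ[c/f](ρ[v/x](S)) → 5
  π[v,c](ρ[c/f](ρ[v/x](S))) → 5
  ((σ[c>2](R) ∪ π[v,c](ρ[c/f](ρ[v/x](S)))) − π[v,c](ρ[c/f](ρ[v/x](S)))) → 3
E2 per-node cardinality:
  R → 5
  σ[c>2](R) → 3
  S → 5
  ρ[v/x](S) → 5
  ρ[c/f](ρ[v/x](S)) → 5
  π[v,c](ρ[c/f](ρ[v/x](S))) → 5
  (σ[c>2](R) ∪ π[v,c](ρ[c/f](ρ[v/x](S)))) → 8
  S → 5
  ρ[v/x](S) → 5
  ρ[c/f](ρ[v/x](S)) → 5
  π[v,c](ρ[c/f](ρ[v/x](S))) → 5
  ((σ[c>2](R) ∪ π[v,c](ρ[c/f](ρ[v/x](S)))) ∪ π[v,c](ρ[c/f](ρ[v/x](S)))) → 13

E1 result:
v | c
p | 5
r | 9
t | 8
E2 result:
v | c
p | 5
q | 5
q | 5
q | 6
q | 6
r | 3
r | 3
r | 9
s | 3
s | 3
t | 8
t | 9
t | 9
Witness: ('q', 5) appears 0× in E1 but 2× in E2.

no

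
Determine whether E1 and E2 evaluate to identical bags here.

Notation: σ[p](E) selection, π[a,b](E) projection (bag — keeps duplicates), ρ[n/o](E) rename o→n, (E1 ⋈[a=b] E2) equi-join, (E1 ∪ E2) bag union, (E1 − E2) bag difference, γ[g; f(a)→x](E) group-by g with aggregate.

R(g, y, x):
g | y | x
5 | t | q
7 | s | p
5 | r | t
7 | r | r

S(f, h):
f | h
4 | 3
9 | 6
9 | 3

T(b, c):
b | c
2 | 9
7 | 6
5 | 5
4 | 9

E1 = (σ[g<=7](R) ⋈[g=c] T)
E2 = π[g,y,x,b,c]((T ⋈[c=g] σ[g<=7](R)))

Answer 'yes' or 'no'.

E1 subexpression sizes:
  R → 4
  σ[g<=7](R) → 4
  T → 4
  (σ[g<=7](R) ⋈[g=c] T) → 2
E2 subexpression sizes:
  T → 4
  R → 4
  σ[g<=7](R) → 4
  (T ⋈[c=g] σ[g<=7](R)) → 2
  π[g,y,x,b,c]((T ⋈[c=g] σ[g<=7](R))) → 2

E1 and E2 produce the same multiset:
g | y | x | b | c
5 | r | t | 5 | 5
5 | t | q | 5 | 5

yes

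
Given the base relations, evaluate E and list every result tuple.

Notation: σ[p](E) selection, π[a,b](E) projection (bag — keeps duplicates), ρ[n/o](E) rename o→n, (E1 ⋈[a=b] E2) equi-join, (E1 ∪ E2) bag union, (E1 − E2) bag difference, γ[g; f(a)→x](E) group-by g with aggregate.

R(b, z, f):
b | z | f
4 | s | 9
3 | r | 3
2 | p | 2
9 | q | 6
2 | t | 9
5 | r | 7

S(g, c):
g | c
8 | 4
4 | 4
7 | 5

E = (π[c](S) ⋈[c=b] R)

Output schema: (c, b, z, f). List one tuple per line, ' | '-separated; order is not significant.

Row counts bottom-up:
  S → 3
  π[c](S) → 3
  R → 6
  (π[c](S) ⋈[c=b] R) → 3

== RESULT ==
c | b | z | f
4 | 4 | s | 9
4 | 4 | s | 9
5 | 5 | r | 7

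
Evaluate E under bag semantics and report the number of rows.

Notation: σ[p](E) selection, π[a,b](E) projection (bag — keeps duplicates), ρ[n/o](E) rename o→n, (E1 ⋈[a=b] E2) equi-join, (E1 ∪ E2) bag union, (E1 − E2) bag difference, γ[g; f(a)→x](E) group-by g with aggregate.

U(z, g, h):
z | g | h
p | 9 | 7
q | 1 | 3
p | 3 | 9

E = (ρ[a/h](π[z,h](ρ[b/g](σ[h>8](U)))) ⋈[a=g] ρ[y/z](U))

Stepwise |·|:
  U → 3
  σ[h>8](U) → 1
  ρ[b/g](σ[h>8](U)) → 1
  π[z,h](ρ[b/g](σ[h>8](U))) → 1
  ρ[a/h](π[z,h](ρ[b/g](σ[h>8](U)))) → 1
  U → 3
  ρ[y/z](U) → 3
  (ρ[a/h](π[z,h](ρ[b/g](σ[h>8](U)))) ⋈[a=g] ρ[y/z](U)) → 1

|E| = 1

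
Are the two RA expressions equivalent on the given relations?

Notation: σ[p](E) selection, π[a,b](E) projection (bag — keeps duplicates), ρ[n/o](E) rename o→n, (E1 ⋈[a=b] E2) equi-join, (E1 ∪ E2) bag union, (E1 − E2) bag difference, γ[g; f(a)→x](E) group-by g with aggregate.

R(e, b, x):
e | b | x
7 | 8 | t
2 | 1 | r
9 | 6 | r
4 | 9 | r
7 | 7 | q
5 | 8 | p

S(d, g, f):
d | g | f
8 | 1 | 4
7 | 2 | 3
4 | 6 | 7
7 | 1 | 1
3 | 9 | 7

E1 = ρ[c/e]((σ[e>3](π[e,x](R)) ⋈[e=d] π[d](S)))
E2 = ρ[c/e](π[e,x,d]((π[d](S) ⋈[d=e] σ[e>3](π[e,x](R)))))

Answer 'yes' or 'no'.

E1 stepwise |·|:
  R → 6
  π[e,x](R) → 6
  σ[e>3](π[e,x](R)) → 5
  S → 5
  π[d](S) → 5
  (σ[e>3](π[e,x](R)) ⋈[e=d] π[d](S)) → 5
  ρ[c/e]((σ[e>3](π[e,x](R)) ⋈[e=d] π[d](S))) → 5
E2 stepwise |·|:
  S → 5
  π[d](S) → 5
  R → 6
  π[e,x](R) → 6
  σ[e>3](π[e,x](R)) → 5
  (π[d](S) ⋈[d=e] σ[e>3](π[e,x](R))) → 5
  π[e,x,d]((π[d](S) ⋈[d=e] σ[e>3](π[e,x](R)))) → 5
  ρ[c/e](π[e,x,d]((π[d](S) ⋈[d=e] σ[e>3](π[e,x](R))))) → 5

E1 and E2 produce the same multiset:
c | x | d
4 | r | 4
7 | q | 7
7 | q | 7
7 | t | 7
7 | t | 7

yes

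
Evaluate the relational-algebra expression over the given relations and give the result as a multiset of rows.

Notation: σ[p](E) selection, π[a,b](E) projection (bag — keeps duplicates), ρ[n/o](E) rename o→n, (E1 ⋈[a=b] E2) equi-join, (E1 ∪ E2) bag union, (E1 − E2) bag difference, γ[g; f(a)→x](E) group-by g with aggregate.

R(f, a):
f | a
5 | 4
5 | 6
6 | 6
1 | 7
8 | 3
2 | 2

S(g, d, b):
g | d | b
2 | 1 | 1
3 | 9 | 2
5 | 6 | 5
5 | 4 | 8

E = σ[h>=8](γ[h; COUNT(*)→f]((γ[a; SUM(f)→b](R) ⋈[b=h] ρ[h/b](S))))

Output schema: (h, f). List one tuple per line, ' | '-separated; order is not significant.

Subexpression sizes:
  R → 6
  γ[a; SUM(f)→b](R) → 5
  S → 4
  ρ[h/b](S) → 4
  (γ[a; SUM(f)→b](R) ⋈[b=h] ρ[h/b](S)) → 4
  γ[h; COUNT(*)→f]((γ[a; SUM(f)→b](R) ⋈[b=h] ρ[h/b](S))) → 4
  σ[h>=8](γ[h; COUNT(*)→f]((γ[a; SUM(f)→b](R) ⋈[b=h] ρ[h/b](S)))) → 1

== RESULT ==
h | f
8 | 1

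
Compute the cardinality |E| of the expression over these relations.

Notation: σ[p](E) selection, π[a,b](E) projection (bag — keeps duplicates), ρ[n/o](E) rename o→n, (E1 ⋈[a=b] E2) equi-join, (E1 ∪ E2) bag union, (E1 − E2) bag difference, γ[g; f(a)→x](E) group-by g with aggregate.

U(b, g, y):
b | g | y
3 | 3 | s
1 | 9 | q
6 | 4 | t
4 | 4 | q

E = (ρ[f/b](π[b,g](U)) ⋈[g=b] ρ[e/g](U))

Row counts bottom-up:
  U → 4
  π[b,g](U) → 4
  ρ[f/b](π[b,g](U)) → 4
  U → 4
  ρ[e/g](U) → 4
  (ρ[f/b](π[b,g](U)) ⋈[g=b] ρ[e/g](U)) → 3

|E| = 3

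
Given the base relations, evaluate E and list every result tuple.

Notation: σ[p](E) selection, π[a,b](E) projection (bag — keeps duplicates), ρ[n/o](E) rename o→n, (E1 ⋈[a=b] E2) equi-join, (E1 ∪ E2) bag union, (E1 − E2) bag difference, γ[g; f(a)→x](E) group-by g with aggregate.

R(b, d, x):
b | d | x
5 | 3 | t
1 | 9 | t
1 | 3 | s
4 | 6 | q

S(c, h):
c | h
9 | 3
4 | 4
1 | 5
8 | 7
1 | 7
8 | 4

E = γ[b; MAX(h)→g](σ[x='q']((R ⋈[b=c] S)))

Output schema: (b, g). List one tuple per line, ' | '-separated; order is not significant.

Per-node cardinality:
  R → 4
  S → 6
  (R ⋈[b=c] S) → 5
  σ[x='q']((R ⋈[b=c] S)) → 1
  γ[b; MAX(h)→g](σ[x='q']((R ⋈[b=c] S))) → 1

== RESULT ==
b | g
4 | 4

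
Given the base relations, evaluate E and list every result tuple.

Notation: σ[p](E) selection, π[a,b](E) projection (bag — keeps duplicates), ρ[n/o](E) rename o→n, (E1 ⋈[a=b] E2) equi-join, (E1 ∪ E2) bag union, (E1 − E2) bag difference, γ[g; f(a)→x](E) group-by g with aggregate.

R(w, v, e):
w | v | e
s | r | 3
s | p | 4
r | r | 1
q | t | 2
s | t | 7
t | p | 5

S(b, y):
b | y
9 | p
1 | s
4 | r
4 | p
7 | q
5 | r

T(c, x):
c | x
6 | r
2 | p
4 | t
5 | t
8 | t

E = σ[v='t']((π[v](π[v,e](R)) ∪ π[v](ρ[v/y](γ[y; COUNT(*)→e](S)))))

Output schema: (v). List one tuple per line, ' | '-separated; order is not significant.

Per-node cardinality:
  R → 6
  π[v,e](R) → 6
  π[v](π[v,e](R)) → 6
  S → 6
  γ[y; COUNT(*)→e](S) → 4
  ρ[v/y](γ[y; COUNT(*)→e](S)) → 4
  π[v](ρ[v/y](γ[y; COUNT(*)→e](S))) → 4
  (π[v](π[v,e](R)) ∪ π[v](ρ[v/y](γ[y; COUNT(*)→e](S)))) → 10
  σ[v='t']((π[v](π[v,e](R)) ∪ π[v](ρ[v/y](γ[y; COUNT(*)→e](S))))) → 2

== RESULT ==
v
t
t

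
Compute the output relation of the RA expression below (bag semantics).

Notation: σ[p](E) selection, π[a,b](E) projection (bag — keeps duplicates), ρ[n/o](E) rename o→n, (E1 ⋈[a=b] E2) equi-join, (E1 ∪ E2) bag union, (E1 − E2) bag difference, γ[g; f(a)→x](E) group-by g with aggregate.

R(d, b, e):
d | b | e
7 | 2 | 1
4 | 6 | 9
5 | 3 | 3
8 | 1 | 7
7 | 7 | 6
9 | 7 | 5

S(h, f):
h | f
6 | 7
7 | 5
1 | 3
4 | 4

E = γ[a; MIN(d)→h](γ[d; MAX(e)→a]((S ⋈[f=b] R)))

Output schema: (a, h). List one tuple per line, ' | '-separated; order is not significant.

Per-node cardinality:
  S → 4
  R → 6
  (S ⋈[f=b] R) → 3
  γ[d; MAX(e)→a]((S ⋈[f=b] R)) → 3
  γ[a; MIN(d)→h](γ[d; MAX(e)→a]((S ⋈[f=b] R))) → 3

== RESULT ==
a | h
3 | 5
5 | 9
6 | 7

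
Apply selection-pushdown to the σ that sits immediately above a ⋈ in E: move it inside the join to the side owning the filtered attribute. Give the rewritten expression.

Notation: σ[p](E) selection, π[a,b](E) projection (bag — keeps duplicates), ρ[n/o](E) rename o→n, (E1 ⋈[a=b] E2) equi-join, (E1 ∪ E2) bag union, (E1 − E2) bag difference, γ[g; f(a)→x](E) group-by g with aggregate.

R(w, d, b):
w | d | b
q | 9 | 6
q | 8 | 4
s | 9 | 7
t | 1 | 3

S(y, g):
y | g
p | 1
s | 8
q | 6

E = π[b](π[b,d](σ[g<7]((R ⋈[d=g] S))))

σ filters on g, owned by the right side.
E' = π[b](π[b,d]((R ⋈[d=g] σ[g<7](S))))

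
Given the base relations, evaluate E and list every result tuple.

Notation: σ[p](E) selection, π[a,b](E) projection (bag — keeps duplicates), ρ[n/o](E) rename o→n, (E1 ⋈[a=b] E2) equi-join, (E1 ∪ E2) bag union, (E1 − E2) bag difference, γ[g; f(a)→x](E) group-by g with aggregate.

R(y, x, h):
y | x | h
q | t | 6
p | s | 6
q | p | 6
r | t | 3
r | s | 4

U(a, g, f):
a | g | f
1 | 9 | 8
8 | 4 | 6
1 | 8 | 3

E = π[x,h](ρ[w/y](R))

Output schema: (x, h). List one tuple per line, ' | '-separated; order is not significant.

Subexpression sizes:
  R → 5
  ρ[w/y](R) → 5
  π[x,h](ρ[w/y](R)) → 5

== RESULT ==
x | h
p | 6
s | 4
s | 6
t | 3
t | 6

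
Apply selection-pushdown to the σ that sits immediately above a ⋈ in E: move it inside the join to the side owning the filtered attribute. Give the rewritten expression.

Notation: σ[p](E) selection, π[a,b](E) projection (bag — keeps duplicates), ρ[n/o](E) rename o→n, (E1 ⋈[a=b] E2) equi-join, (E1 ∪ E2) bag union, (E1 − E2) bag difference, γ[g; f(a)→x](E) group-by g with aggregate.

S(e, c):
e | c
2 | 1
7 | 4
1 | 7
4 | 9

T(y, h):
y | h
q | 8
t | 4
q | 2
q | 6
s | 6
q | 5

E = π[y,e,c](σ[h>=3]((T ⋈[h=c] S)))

σ filters on h, owned by the left side.
E' = π[y,e,c]((σ[h>=3](T) ⋈[h=c] S))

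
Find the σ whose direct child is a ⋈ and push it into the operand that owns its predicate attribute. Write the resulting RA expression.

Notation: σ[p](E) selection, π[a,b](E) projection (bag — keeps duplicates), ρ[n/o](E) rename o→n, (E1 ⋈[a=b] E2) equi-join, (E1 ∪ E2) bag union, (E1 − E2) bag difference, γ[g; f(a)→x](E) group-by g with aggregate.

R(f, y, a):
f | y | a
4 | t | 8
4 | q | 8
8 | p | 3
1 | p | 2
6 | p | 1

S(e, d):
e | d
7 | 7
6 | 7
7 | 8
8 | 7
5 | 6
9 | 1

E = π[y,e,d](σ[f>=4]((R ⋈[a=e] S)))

σ filters on f, owned by the left side.
E' = π[y,e,d]((σ[f>=4](R) ⋈[a=e] S))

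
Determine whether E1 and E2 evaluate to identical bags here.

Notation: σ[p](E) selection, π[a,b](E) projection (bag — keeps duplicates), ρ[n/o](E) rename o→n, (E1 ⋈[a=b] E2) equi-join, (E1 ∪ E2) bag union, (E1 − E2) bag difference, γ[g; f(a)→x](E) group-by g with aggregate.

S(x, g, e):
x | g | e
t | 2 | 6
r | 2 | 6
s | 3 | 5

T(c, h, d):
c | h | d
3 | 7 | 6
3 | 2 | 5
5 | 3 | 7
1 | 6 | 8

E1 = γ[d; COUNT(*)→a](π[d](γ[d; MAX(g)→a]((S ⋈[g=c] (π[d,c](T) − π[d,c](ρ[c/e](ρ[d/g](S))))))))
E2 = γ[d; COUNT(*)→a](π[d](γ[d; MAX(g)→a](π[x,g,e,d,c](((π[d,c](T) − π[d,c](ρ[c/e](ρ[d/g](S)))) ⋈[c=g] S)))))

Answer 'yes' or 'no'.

E1 subexpression sizes:
  S → 3
  T → 4
  π[d,c](T) → 4
  S → 3
  ρ[d/g](S) → 3
  ρ[c/e](ρ[d/g](S)) → 3
  π[d,c](ρ[c/e](ρ[d/g](S))) → 3
  (π[d,c](T) − π[d,c](ρ[c/e](ρ[d/g](S)))) → 4
  (S ⋈[g=c] (π[d,c](T) − π[d,c](ρ[c/e](ρ[d/g](S))))) → 2
  γ[d; MAX(g)→a]((S ⋈[g=c] (π[d,c](T) − π[d,c](ρ[c/e](ρ[d/g](S)))))) → 2
  π[d](γ[d; MAX(g)→a]((S ⋈[g=c] (π[d,c](T) − π[d,c](ρ[c/e](ρ[d/g](S))))))) → 2
  γ[d; COUNT(*)→a](π[d](γ[d; MAX(g)→a]((S ⋈[g=c] (π[d,c](T) − π[d,c](ρ[c/e](ρ[d/g](S)))))))) → 2
E2 subexpression sizes:
  T → 4
  π[d,c](T) → 4
  S → 3
  ρ[d/g](S) → 3
  ρ[c/e](ρ[d/g](S)) → 3
  π[d,c](ρ[c/e](ρ[d/g](S))) → 3
  (π[d,c](T) − π[d,c](ρ[c/e](ρ[d/g](S)))) → 4
  S → 3
  ((π[d,c](T) − π[d,c](ρ[c/e](ρ[d/g](S)))) ⋈[c=g] S) → 2
  π[x,g,e,d,c](((π[d,c](T) − π[d,c](ρ[c/e](ρ[d/g](S)))) ⋈[c=g] S)) → 2
  γ[d; MAX(g)→a](π[x,g,e,d,c](((π[d,c](T) − π[d,c](ρ[c/e](ρ[d/g](S)))) ⋈[c=g] S))) → 2
  π[d](γ[d; MAX(g)→a](π[x,g,e,d,c](((π[d,c](T) − π[d,c](ρ[c/e](ρ[d/g](S)))) ⋈[c=g] S)))) → 2
  γ[d; COUNT(*)→a](π[d](γ[d; MAX(g)→a](π[x,g,e,d,c](((π[d,c](T) − π[d,c](ρ[c/e](ρ[d/g](S)))) ⋈[c=g] S))))) → 2

E1 and E2 produce the same multiset:
d | a
5 | 1
6 | 1

yes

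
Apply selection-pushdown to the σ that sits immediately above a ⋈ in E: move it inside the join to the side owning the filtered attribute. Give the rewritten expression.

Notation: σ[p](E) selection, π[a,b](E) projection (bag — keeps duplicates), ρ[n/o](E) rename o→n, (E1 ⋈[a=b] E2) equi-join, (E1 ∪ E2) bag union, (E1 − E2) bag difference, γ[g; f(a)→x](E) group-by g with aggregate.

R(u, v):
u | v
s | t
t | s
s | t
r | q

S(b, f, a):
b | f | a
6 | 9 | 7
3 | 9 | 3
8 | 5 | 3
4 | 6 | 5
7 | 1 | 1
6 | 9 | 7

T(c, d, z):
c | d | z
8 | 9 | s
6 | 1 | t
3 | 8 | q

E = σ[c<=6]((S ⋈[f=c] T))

σ filters on c, owned by the right side.
E' = (S ⋈[f=c] σ[c<=6](T))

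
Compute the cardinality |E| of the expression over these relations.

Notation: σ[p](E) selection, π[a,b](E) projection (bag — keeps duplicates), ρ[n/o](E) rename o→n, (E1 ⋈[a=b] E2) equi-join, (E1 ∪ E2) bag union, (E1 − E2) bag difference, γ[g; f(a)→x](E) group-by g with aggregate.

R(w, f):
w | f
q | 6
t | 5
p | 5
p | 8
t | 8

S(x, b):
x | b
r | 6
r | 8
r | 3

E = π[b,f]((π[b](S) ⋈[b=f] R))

Stepwise |·|:
  S → 3
  π[b](S) → 3
  R → 5
  (π[b](S) ⋈[b=f] R) → 3
  π[b,f]((π[b](S) ⋈[b=f] R)) → 3

|E| = 3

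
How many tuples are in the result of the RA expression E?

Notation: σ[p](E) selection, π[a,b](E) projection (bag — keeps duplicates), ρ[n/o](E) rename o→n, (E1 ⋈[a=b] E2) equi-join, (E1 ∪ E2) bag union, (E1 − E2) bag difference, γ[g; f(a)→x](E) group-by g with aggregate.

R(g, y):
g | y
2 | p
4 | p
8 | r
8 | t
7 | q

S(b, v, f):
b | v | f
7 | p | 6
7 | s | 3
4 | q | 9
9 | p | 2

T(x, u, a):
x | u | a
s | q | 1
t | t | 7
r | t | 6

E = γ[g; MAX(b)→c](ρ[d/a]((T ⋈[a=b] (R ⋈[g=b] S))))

Per-node cardinality:
  T → 3
  R → 5
  S → 4
  (R ⋈[g=b] S) → 3
  (T ⋈[a=b] (R ⋈[g=b] S)) → 2
  ρ[d/a]((T ⋈[a=b] (R ⋈[g=b] S))) → 2
  γ[g; MAX(b)→c](ρ[d/a]((T ⋈[a=b] (R ⋈[g=b] S)))) → 1

|E| = 1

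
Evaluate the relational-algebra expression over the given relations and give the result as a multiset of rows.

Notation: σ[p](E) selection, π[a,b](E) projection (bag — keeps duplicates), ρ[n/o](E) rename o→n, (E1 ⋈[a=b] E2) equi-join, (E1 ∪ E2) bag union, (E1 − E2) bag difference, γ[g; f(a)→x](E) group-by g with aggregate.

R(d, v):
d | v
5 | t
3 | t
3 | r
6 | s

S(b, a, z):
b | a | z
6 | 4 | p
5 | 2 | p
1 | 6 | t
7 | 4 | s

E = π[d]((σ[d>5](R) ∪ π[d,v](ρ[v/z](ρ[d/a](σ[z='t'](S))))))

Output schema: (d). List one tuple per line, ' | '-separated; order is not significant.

Subexpression sizes:
  R → 4
  σ[d>5](R) → 1
  S → 4
  σ[z='t'](S) → 1
  ρ[d/a](σ[z='t'](S)) → 1
  ρ[v/z](ρ[d/a](σ[z='t'](S))) → 1
  π[d,v](ρ[v/z](ρ[d/a](σ[z='t'](S)))) → 1
  (σ[d>5](R) ∪ π[d,v](ρ[v/z](ρ[d/a](σ[z='t'](S))))) → 2
  π[d]((σ[d>5](R) ∪ π[d,v](ρ[v/z](ρ[d/a](σ[z='t'](S)))))) → 2

== RESULT ==
d
6
6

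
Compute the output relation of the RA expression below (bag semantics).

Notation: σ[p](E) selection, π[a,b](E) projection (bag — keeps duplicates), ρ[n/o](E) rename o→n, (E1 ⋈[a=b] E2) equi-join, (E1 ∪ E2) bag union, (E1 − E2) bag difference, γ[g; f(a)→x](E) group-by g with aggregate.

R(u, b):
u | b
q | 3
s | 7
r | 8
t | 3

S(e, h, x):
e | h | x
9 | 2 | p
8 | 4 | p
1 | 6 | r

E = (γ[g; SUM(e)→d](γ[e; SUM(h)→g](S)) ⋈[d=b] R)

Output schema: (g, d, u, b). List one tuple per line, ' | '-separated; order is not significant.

Row counts bottom-up:
  S → 3
  γ[e; SUM(h)→g](S) → 3
  γ[g; SUM(e)→d](γ[e; SUM(h)→g](S)) → 3
  R → 4
  (γ[g; SUM(e)→d](γ[e; SUM(h)→g](S)) ⋈[d=b] R) → 1

== RESULT ==
g | d | u | b
4 | 8 | r | 8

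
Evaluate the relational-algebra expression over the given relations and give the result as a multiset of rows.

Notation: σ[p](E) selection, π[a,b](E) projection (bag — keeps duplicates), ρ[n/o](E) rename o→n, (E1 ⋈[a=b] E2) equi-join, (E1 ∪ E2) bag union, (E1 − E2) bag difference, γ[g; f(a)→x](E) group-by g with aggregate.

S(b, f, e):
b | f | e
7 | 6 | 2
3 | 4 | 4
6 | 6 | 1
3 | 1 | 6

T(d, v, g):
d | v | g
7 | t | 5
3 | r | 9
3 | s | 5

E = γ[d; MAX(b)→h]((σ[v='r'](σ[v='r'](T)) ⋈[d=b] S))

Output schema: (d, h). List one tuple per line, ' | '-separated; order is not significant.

Subexpression sizes:
  T → 3
  σ[v='r'](T) → 1
  σ[v='r'](σ[v='r'](T)) → 1
  S → 4
  (σ[v='r'](σ[v='r'](T)) ⋈[d=b] S) → 2
  γ[d; MAX(b)→h]((σ[v='r'](σ[v='r'](T)) ⋈[d=b] S)) → 1

== RESULT ==
d | h
3 | 3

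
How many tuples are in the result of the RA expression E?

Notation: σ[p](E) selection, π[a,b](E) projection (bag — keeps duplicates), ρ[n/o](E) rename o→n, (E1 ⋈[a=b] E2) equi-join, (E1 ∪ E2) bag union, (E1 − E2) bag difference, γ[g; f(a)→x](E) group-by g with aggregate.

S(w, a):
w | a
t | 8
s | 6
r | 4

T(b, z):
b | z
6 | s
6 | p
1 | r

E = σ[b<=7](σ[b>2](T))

Per-node cardinality:
  T → 3
  σ[b>2](T) → 2
  σ[b<=7](σ[b>2](T)) → 2

|E| = 2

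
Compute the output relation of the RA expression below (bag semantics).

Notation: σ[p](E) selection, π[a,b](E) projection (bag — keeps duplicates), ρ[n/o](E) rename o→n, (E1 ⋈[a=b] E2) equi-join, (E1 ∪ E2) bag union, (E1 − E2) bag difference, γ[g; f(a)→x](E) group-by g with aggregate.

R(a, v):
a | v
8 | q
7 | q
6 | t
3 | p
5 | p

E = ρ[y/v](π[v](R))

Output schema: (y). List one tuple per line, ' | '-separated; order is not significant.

Per-node cardinality:
  R → 5
  π[v](R) → 5
  ρ[y/v](π[v](R)) → 5

== RESULT ==
y
p
p
q
q
t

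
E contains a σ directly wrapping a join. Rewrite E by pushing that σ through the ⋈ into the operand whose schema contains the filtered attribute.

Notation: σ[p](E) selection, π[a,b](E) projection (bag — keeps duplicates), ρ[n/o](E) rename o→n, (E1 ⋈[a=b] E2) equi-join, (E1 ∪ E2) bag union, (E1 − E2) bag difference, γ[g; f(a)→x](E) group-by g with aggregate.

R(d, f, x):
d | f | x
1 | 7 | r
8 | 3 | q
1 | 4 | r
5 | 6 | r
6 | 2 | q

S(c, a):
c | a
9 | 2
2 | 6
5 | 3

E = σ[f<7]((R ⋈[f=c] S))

σ filters on f, owned by the left side.
E' = (σ[f<7](R) ⋈[f=c] S)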